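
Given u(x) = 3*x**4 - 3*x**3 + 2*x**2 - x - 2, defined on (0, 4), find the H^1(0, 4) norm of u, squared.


||u||_{H^1}^2 = 2603372/7

The H^1 norm (squared) on an interval (0, L) is
  ||u||_{H^1}^2 = ∫_0^L u(x)^2 dx + ∫_0^L u'(x)^2 dx.
Compute u'(x) = 12*x**3 - 9*x**2 + 4*x - 1.
Then u(x)^2 = 9*x**8 - 18*x**7 + 21*x**6 - 18*x**5 - 2*x**4 + 8*x**3 - 7*x**2 + 4*x + 4 and u'(x)^2 = 144*x**6 - 216*x**5 + 177*x**4 - 96*x**3 + 34*x**2 - 8*x + 1.
Integrate each monomial from 0 to 4 using ∫_0^4 c·x^n dx = c·4^(n+1)/(n+1):
  ∫_0^4 u(x)^2 dx = ∫_0^4 (9*x^8 - 18*x^7 + 21*x^6 - 18*x^5 - 2*x^4 + 8*x^3 - 7*x^2 + 4*x + 4) dx. Term by term:
    ∫_0^4 9*x^8 dx = 262144;  ∫_0^4 -18*x^7 dx = -147456;  ∫_0^4 21*x^6 dx = 49152;
    ∫_0^4 -18*x^5 dx = -12288;  ∫_0^4 -2*x^4 dx = -2048/5;  ∫_0^4 8*x^3 dx = 512;
    ∫_0^4 -7*x^2 dx = -448/3;  ∫_0^4 4*x dx = 32;  ∫_0^4 4 dx = 16.
  Sum: 262144 − 147456 + 49152 − 12288 − 2048/5 + 512 − 448/3 + 32 + 16 = 2273296/15.
  ∫_0^4 u'(x)^2 dx = ∫_0^4 (144*x^6 - 216*x^5 + 177*x^4 - 96*x^3 + 34*x^2 - 8*x + 1) dx. Term by term:
    ∫_0^4 144*x^6 dx = 2359296/7;  ∫_0^4 -216*x^5 dx = -147456;  ∫_0^4 177*x^4 dx = 181248/5;
    ∫_0^4 -96*x^3 dx = -6144;  ∫_0^4 34*x^2 dx = 2176/3;  ∫_0^4 -8*x dx = -64;
    ∫_0^4 1 dx = 4.
  Sum: 2359296/7 − 147456 + 181248/5 − 6144 + 2176/3 − 64 + 4 = 23137508/105.
Adding: ||u||_{H^1}^2 = 2273296/15 + 23137508/105 = 2603372/7.


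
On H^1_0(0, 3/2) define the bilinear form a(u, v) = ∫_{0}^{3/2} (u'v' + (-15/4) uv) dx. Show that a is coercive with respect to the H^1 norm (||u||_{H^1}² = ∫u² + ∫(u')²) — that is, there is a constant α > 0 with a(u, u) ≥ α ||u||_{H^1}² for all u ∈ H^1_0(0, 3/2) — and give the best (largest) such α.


α = (-135 + 16*π^2)/(4*(9 + 4*π^2))

Coercivity of a(·,·) on H^1_0(0, 3/2) means a(u, u) ≥ α ||u||_{H^1}² for every u ∈ H^1_0.
The interval has length L = 3/2, and Poincaré/coercivity depend only on L. Here a(u, u) = ∫(u')² + (-15/4)·∫u².
Here c = -15/4 < 0 with |c| < (π/L)² = 4*π^2/9, so coercivity still holds. The condition a(u,u) ≥ α||u||_{H^1}² reads (1−α)∫(u')² ≥ (α−c)∫u². Any admissible α is ≤ 1 (rapidly oscillating u have ∫u²/∫(u')² → 0), and α = 1 would force 0 ≥ (1−c)∫u², impossible since c < 1; so 1−α > 0. By the sharp Poincaré inequality on H^1_0 of an interval of length L, ∫(u')² ≥ (π/L)²∫u² with equality for the first sine mode sin(π(x−x₀)/L) (x₀ the left endpoint), so the inequality holds for all u iff (1−α)(π/L)² ≥ α − c, i.e. α ≤ ((π/L)² + c)/((π/L)² + 1) = (1 + c(L/π)²)/(1 + (L/π)²). (Direct route, valid since c ≤ 0: Poincaré gives c∫u² ≥ c(L/π)²∫(u')², so a(u,u) ≥ (1 + c(L/π)²)∫(u')², while ||u||_{H^1}² ≤ (1 + (L/π)²)∫(u')²; dividing yields the same α.) With (π/L)² = 4*π^2/9 and c = -15/4, the largest admissible constant is α = ((π/L)² + c)/((π/L)² + 1).
Simplifying, α = (-135 + 16*π^2)/(4*(9 + 4*π^2)).


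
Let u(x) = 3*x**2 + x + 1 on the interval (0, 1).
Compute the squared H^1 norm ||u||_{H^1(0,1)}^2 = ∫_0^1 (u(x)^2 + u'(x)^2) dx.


||u||_{H^1}^2 = 799/30

The H^1 norm (squared) on an interval (0, L) is
  ||u||_{H^1}^2 = ∫_0^L u(x)^2 dx + ∫_0^L u'(x)^2 dx.
Compute u'(x) = 6*x + 1.
Then u(x)^2 = 9*x**4 + 6*x**3 + 7*x**2 + 2*x + 1 and u'(x)^2 = 36*x**2 + 12*x + 1.
Integrate each monomial from 0 to 1 using ∫_0^1 c·x^n dx = c·1^(n+1)/(n+1):
  ∫_0^1 u(x)^2 dx = ∫_0^1 (9*x^4 + 6*x^3 + 7*x^2 + 2*x + 1) dx. Term by term:
    ∫_0^1 9*x^4 dx = 9/5;  ∫_0^1 6*x^3 dx = 3/2;  ∫_0^1 7*x^2 dx = 7/3;
    ∫_0^1 2*x dx = 1;  ∫_0^1 1 dx = 1.
  Sum: 9/5 + 3/2 + 7/3 + 1 + 1 = 229/30.
  ∫_0^1 u'(x)^2 dx = ∫_0^1 (36*x^2 + 12*x + 1) dx. Term by term:
    ∫_0^1 36*x^2 dx = 12;  ∫_0^1 12*x dx = 6;  ∫_0^1 1 dx = 1.
  Sum: 12 + 6 + 1 = 19.
Adding: ||u||_{H^1}^2 = 229/30 + 19 = 799/30.


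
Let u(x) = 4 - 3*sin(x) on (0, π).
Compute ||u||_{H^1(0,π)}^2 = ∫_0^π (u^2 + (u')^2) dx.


||u||_{H^1(0,π)}^2 = -48 + 25*π

u'(x) = -3*cos(x).
Expand u² and (u')² and integrate term by term on (0, π), using: for integers n ≥ 1, ∫_0^π sin²(nx) dx = ∫_0^π cos²(nx) dx = π/2; for n ≠ n', ∫_0^π sin(nx)sin(n'x) dx = ∫_0^π cos(nx)cos(n'x) dx = 0; and by product-to-sum, ∫_0^π sin(nx)cos(n'x) dx = ½∫_0^π [sin((n+n')x) + sin((n−n')x)] dx, which is 0 when n+n' is even and 2n/(n²−n'²) when n+n' is odd (it need not vanish on (0, π)). For the constant mode: ∫_0^π 1 dx = π, ∫_0^π cos(nx) dx = 0, ∫_0^π sin(nx) dx = (1−(−1)^n)/n.
  u² squared terms: (4)²·∫1 dx = 16·π = 16*π;  (-3)²·∫sin(x)² dx = 9·π/2 = 9*π/2.
  u² cross terms: 2·(4)·(-3)·∫1·sin(x) dx = -24·(2) = -48.
  So ∫_0^π u² dx = 16*π + 9*π/2 − 48 = -48 + 41*π/2.
  (u')² squared terms: (-3)²·∫cos(x)² dx = 9·π/2 = 9*π/2.
  So ∫_0^π (u')² dx = 9*π/2.
||u||_{H^1}^2 = (-48 + 41*π/2) + (9*π/2) = -48 + 25*π.


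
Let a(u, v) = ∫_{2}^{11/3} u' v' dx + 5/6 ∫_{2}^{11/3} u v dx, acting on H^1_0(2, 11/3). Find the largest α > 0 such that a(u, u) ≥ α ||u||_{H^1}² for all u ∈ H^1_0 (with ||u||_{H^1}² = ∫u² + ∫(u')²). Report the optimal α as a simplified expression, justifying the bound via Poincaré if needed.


α = (125 + 54*π^2)/(6*(25 + 9*π^2))

Coercivity of a(·,·) on H^1_0(2, 11/3) means a(u, u) ≥ α ||u||_{H^1}² for every u ∈ H^1_0.
The interval has length L = 5/3, and Poincaré/coercivity depend only on L. Here a(u, u) = ∫(u')² + (5/6)·∫u².
Here 0 < c = 5/6 < 1. The condition a(u,u) ≥ α||u||_{H^1}² reads (1−α)∫(u')² ≥ (α−c)∫u². Any admissible α is ≤ 1 (rapidly oscillating u have ∫u²/∫(u')² → 0), and α = 1 would force 0 ≥ (1−c)∫u², impossible since c < 1; so 1−α > 0. By the sharp Poincaré inequality on H^1_0 of an interval of length L, ∫(u')² ≥ (π/L)²∫u² with equality for the first sine mode sin(π(x−x₀)/L) (x₀ the left endpoint), so the inequality holds for all u iff (1−α)(π/L)² ≥ α − c, i.e. α ≤ ((π/L)² + c)/((π/L)² + 1) = (1 + c(L/π)²)/(1 + (L/π)²). With (π/L)² = 9*π^2/25 and c = 5/6, the largest admissible constant is α = ((π/L)² + c)/((π/L)² + 1).
Simplifying, α = (125 + 54*π^2)/(6*(25 + 9*π^2)).


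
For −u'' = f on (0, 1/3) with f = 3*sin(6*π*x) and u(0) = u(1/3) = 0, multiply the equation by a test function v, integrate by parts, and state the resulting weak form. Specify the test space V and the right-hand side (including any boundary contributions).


V = H^1_0(0, 1/3) (so v(0) = v(1/3) = 0); weak form: ∫_0^1/3 u'v' dx = ∫_0^1/3 (3*sin(6*π*x)) v dx for all v ∈ V.

Multiply both sides by a test function v and integrate from 0 to 1/3:
  ∫_0^1/3 −u''(x) v(x) dx = ∫_0^1/3 f(x) v(x) dx.
Integrate the LHS by parts once:
  ∫_0^1/3 −u'' v dx = −[u'(x) v(x)]_0^1/3 + ∫_0^1/3 u'(x) v'(x) dx.
Thus ∫_0^1/3 u'(x) v'(x) dx = ∫_0^1/3 f(x) v(x) dx + [u'(x) v(x)]_0^1/3.
Choose V so that boundary terms are either known or forced to vanish.
u is Dirichlet: u(0) = u(1/3) = 0. Let V = H^1_0(0, 1/3); then v(0) = v(1/3) = 0, and [u' v]_0^1/3 = 0.
Weak formulation: find u (satisfying any essential BC) such that ∫_0^1/3 u'(x) v'(x) dx = ∫_0^1/3 f v dx for all v ∈ V.
Substituting f(x) = 3*sin(6*π*x), the right-hand side is ∫_0^1/3 (3*sin(6*π*x)) v dx.


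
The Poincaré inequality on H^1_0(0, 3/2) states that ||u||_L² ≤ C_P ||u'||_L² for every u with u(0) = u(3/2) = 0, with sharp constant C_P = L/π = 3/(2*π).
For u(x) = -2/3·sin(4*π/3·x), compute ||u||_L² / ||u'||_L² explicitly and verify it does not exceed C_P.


||u||_L² / ||u'||_L² = 3/(4*π) < C_P = 3/(2*π).

u(x) = -2/3·sin(4*π/3·x), so u'(x) = -8*π*cos(4*π*x/3)/9.
Writing u(x) = A·sin(kπx/L) with A = -2/3 and k = 2, use ∫_0^L sin²(kπx/L) dx = L/2 and ∫_0^L cos²(kπx/L) dx = L/2.
u² = 4/9·sin²(4*π/3·x) and (u')² = 64*π^2/81·cos²(4*π/3·x), and each of sin², cos² integrates to L/2 = 3/4 over (0, 3/2).
∫_0^3/2 u² dx = 1/3, so ||u||_L² = sqrt(3)/3.
∫_0^3/2 (u')² dx = 16*π^2/27, so ||u'||_L² = 4*sqrt(3)*π/9.
Ratio ||u||_L² / ||u'||_L² = 3/(4*π).
Sharp Poincaré constant on H^1_0(0, 3/2) is C_P = L/π = 3/(2*π), achieved by sin(2*π/3·x).
This is the k = 2 harmonic; the ratio L/(kπ) is strictly less than C_P = L/π, consistent with the sharp inequality ||u||_L² ≤ C_P ||u'||_L².


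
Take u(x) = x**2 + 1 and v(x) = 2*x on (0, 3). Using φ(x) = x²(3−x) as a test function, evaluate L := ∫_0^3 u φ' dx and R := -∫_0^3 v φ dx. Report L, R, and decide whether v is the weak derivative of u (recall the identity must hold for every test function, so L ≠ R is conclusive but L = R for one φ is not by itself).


LHS = -243/10, RHS = -243/10. Yes, v = u' weakly.

u(x) = x**2 + 1, classical derivative u'(x) = 2*x.
φ(x) = x²(3−x), so φ'(x) = 3*x*(2 - x).
Note φ(0) = φ(3) = 0, so the boundary term u·φ vanishes.
LHS = ∫_0^3 u(x) φ'(x) dx = ∫_0^3 (-3*x^4 + 6*x^3 - 3*x^2 + 6*x) dx. Term by term:
  ∫_0^3 -3*x^4 dx = -729/5;  ∫_0^3 6*x^3 dx = 243/2;  ∫_0^3 -3*x^2 dx = -27;
  ∫_0^3 6*x dx = 27.
Sum: -729/5 + 243/2 − 27 + 27 = -243/10.
So LHS = -243/10.
∫_0^3 v(x) φ(x) dx = ∫_0^3 (-2*x^4 + 6*x^3) dx. Term by term:
  ∫_0^3 -2*x^4 dx = -486/5;  ∫_0^3 6*x^3 dx = 243/2.
Sum: -486/5 + 243/2 = 243/10.
So RHS = -∫_0^3 v(x) φ(x) dx = -243/10.
LHS = RHS, so the identity holds for this test φ.
Moreover u is smooth here and v(x) = u'(x) = 2*x pointwise, so the identity holds for every test function. Hence v is the weak derivative of u.


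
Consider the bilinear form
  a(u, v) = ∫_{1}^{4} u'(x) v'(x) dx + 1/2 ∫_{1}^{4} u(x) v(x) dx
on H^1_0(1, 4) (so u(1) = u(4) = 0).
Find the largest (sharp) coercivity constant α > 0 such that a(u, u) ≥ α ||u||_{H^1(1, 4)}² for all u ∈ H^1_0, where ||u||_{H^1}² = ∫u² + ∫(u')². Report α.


α = (9/2 + π^2)/(9 + π^2)

Coercivity of a(·,·) on H^1_0(1, 4) means a(u, u) ≥ α ||u||_{H^1}² for every u ∈ H^1_0.
The interval has length L = 3, and Poincaré/coercivity depend only on L. Here a(u, u) = ∫(u')² + (1/2)·∫u².
Here 0 < c = 1/2 < 1. The condition a(u,u) ≥ α||u||_{H^1}² reads (1−α)∫(u')² ≥ (α−c)∫u². Any admissible α is ≤ 1 (rapidly oscillating u have ∫u²/∫(u')² → 0), and α = 1 would force 0 ≥ (1−c)∫u², impossible since c < 1; so 1−α > 0. By the sharp Poincaré inequality on H^1_0 of an interval of length L, ∫(u')² ≥ (π/L)²∫u² with equality for the first sine mode sin(π(x−x₀)/L) (x₀ the left endpoint), so the inequality holds for all u iff (1−α)(π/L)² ≥ α − c, i.e. α ≤ ((π/L)² + c)/((π/L)² + 1) = (1 + c(L/π)²)/(1 + (L/π)²). With (π/L)² = π^2/9 and c = 1/2, the largest admissible constant is α = ((π/L)² + c)/((π/L)² + 1).
Simplifying, α = (9/2 + π^2)/(9 + π^2).


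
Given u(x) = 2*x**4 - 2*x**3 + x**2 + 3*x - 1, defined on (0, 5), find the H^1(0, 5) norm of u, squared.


||u||_{H^1}^2 = 137258875/126

The H^1 norm (squared) on an interval (0, L) is
  ||u||_{H^1}^2 = ∫_0^L u(x)^2 dx + ∫_0^L u'(x)^2 dx.
Compute u'(x) = 8*x**3 - 6*x**2 + 2*x + 3.
Then u(x)^2 = 4*x**8 - 8*x**7 + 8*x**6 + 8*x**5 - 15*x**4 + 10*x**3 + 7*x**2 - 6*x + 1 and u'(x)^2 = 64*x**6 - 96*x**5 + 68*x**4 + 24*x**3 - 32*x**2 + 12*x + 9.
Integrate each monomial from 0 to 5 using ∫_0^5 c·x^n dx = c·5^(n+1)/(n+1):
  ∫_0^5 u(x)^2 dx = ∫_0^5 (4*x^8 - 8*x^7 + 8*x^6 + 8*x^5 - 15*x^4 + 10*x^3 + 7*x^2 - 6*x + 1) dx. Term by term:
    ∫_0^5 4*x^8 dx = 7812500/9;  ∫_0^5 -8*x^7 dx = -390625;  ∫_0^5 8*x^6 dx = 625000/7;
    ∫_0^5 8*x^5 dx = 62500/3;  ∫_0^5 -15*x^4 dx = -9375;  ∫_0^5 10*x^3 dx = 3125/2;
    ∫_0^5 7*x^2 dx = 875/3;  ∫_0^5 -6*x dx = -75;  ∫_0^5 1 dx = 5.
  Sum: 7812500/9 − 390625 + 625000/7 + 62500/3 − 9375 + 3125/2 + 875/3 − 75 + 5 = 73074805/126.
  ∫_0^5 u'(x)^2 dx = ∫_0^5 (64*x^6 - 96*x^5 + 68*x^4 + 24*x^3 - 32*x^2 + 12*x + 9) dx. Term by term:
    ∫_0^5 64*x^6 dx = 5000000/7;  ∫_0^5 -96*x^5 dx = -250000;  ∫_0^5 68*x^4 dx = 42500;
    ∫_0^5 24*x^3 dx = 3750;  ∫_0^5 -32*x^2 dx = -4000/3;  ∫_0^5 12*x dx = 150;
    ∫_0^5 9 dx = 45.
  Sum: 5000000/7 − 250000 + 42500 + 3750 − 4000/3 + 150 + 45 = 10697345/21.
Adding: ||u||_{H^1}^2 = 73074805/126 + 10697345/21 = 137258875/126.


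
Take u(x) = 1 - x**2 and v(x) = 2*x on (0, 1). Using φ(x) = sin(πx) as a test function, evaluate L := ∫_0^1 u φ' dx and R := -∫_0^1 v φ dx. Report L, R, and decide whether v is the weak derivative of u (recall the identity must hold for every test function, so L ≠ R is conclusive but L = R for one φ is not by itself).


LHS = 2/π, RHS = -2/π. No, v is not the weak derivative of u.

u(x) = 1 - x**2, classical derivative u'(x) = -2*x.
φ(x) = sin(πx), so φ'(x) = π*cos(π*x).
Note φ(0) = φ(1) = 0, so the boundary term u·φ vanishes.
LHS = ∫_0^1 u(x) φ'(x) dx = ∫_0^1 (-π*x^2*cos(π*x) + π*cos(π*x)) dx. Term by term:
  ∫_0^1 π*cos(π*x) dx = 0;  ∫_0^1 -π*x^2*cos(π*x) dx = 2/π.
Sum: 0 + 2/π = 2/π.
So LHS = 2/π.
∫_0^1 v(x) φ(x) dx = ∫_0^1 (2*x*sin(π*x)) dx. Term by term:
  ∫_0^1 2*x*sin(π*x) dx = 2/π.
So RHS = -∫_0^1 v(x) φ(x) dx = -2/π.
LHS − RHS = 4/π ≠ 0, so the identity fails.
(For a valid weak derivative the identity must hold for EVERY test function, in particular this one. The failure shows v is NOT the weak derivative of u.)
Correct weak derivative would be u'(x) = -2*x.


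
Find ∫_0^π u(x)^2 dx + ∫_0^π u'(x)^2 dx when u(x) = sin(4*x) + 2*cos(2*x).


||u||_{H^1(0,π)}^2 = 37*π/2

u'(x) = -4*sin(2*x) + 4*cos(4*x).
Expand u² and (u')² and integrate term by term on (0, π), using: for integers n ≥ 1, ∫_0^π sin²(nx) dx = ∫_0^π cos²(nx) dx = π/2; for n ≠ n', ∫_0^π sin(nx)sin(n'x) dx = ∫_0^π cos(nx)cos(n'x) dx = 0; and by product-to-sum, ∫_0^π sin(nx)cos(n'x) dx = ½∫_0^π [sin((n+n')x) + sin((n−n')x)] dx, which is 0 when n+n' is even and 2n/(n²−n'²) when n+n' is odd (it need not vanish on (0, π)).
  u² squared terms: (2)²·∫cos(2x)² dx = 4·π/2 = 2*π;  (1)²·∫sin(4x)² dx = 1·π/2 = π/2.
  u² cross terms: 2·(2)·(1)·∫cos(2x)·sin(4x) dx = 4·(0) = 0.
  So ∫_0^π u² dx = 2*π + π/2 + 0 = 5*π/2.
  (u')² squared terms: (-4)²·∫sin(2x)² dx = 16·π/2 = 8*π;  (4)²·∫cos(4x)² dx = 16·π/2 = 8*π.
  (u')² cross terms: 2·(-4)·(4)·∫sin(2x)·cos(4x) dx = -32·(0) = 0.
  So ∫_0^π (u')² dx = 8*π + 8*π + 0 = 16*π.
||u||_{H^1}^2 = (5*π/2) + (16*π) = 37*π/2.


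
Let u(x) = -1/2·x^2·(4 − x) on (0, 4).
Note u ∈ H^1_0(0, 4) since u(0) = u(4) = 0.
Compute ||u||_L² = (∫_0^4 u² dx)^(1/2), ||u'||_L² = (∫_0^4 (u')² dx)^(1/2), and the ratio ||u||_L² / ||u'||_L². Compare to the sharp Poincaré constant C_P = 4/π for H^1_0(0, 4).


||u||_L² / ||u'||_L² = 2*sqrt(14)/7 < C_P = 4/π.

u(x) = -1/2·x^2·(4 − x), so u'(x) = x*(3*x - 8)/2.
u(x) = -1/2·x^2·(4 − x) vanishes at x = 0 and x = 4, so u ∈ H^1_0(0, 4). Differentiate via the product rule and integrate the resulting polynomials term by term.
  ∫_0^4 u² dx = ∫_0^4 (x^6/4 - 2*x^5 + 4*x^4) dx. Term by term:
    ∫_0^4 x^6/4 dx = 4096/7;  ∫_0^4 -2*x^5 dx = -4096/3;  ∫_0^4 4*x^4 dx = 4096/5.
  Sum: 4096/7 − 4096/3 + 4096/5 = 4096/105.
  ∫_0^4 (u')² dx = ∫_0^4 (9*x^4/4 - 12*x^3 + 16*x^2) dx. Term by term:
    ∫_0^4 9*x^4/4 dx = 2304/5;  ∫_0^4 -12*x^3 dx = -768;  ∫_0^4 16*x^2 dx = 1024/3.
  Sum: 2304/5 − 768 + 1024/3 = 512/15.
∫_0^4 u² dx = 4096/105, so ||u||_L² = 64*sqrt(105)/105.
∫_0^4 (u')² dx = 512/15, so ||u'||_L² = 16*sqrt(30)/15.
Ratio ||u||_L² / ||u'||_L² = 2*sqrt(14)/7.
Sharp Poincaré constant on H^1_0(0, 4) is C_P = L/π = 4/π, achieved by sin(π/4·x).
A polynomial bump cannot attain the sharp Poincaré constant (only the first sine eigenfunction does), so the ratio is strictly less than C_P, consistent with ||u||_L² ≤ C_P ||u'||_L².


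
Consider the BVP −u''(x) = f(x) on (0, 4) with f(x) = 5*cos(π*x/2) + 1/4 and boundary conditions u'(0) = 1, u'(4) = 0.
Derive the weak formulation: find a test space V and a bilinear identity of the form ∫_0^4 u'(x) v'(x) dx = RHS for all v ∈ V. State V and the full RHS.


V = H^1(0, 4) (v unrestricted at boundary; u is determined up to an additive constant); weak form: ∫_0^4 u'v' dx = ∫_0^4 (5*cos(π*x/2) + 1/4) v dx − v(0) for all v ∈ V.

Multiply both sides by a test function v and integrate from 0 to 4:
  ∫_0^4 −u''(x) v(x) dx = ∫_0^4 f(x) v(x) dx.
Integrate the LHS by parts once:
  ∫_0^4 −u'' v dx = −[u'(x) v(x)]_0^4 + ∫_0^4 u'(x) v'(x) dx.
Thus ∫_0^4 u'(x) v'(x) dx = ∫_0^4 f(x) v(x) dx + [u'(x) v(x)]_0^4.
Choose V so that boundary terms are either known or forced to vanish.
u has inhomogeneous Neumann u'(0) = 1, u'(4) = 0. [u' v]_0^4 = (0)·v(4) − (1)·v(0) = − v(0). Take V = H^1(0, 4); boundary term becomes part of RHS.
Weak formulation: find u (satisfying any essential BC) such that ∫_0^4 u'(x) v'(x) dx = ∫_0^4 f v dx − v(0) for all v ∈ V (Neumann data are natural BCs: they enter the RHS as boundary terms).
Substituting f(x) = 5*cos(π*x/2) + 1/4, the right-hand side is ∫_0^4 (5*cos(π*x/2) + 1/4) v dx − v(0).
Compatibility check (pure Neumann): taking v ≡ 1 ∈ V gives 0 = ∫_0^4 f dx + (0) − (1), i.e. ∫_0^4 f dx must equal u'(0) − u'(4) = 1. Indeed ∫_0^4 (5*cos(π*x/2) + 1/4) dx = 1, so the data are compatible. The solution is then unique only up to an additive constant (fix it e.g. by requiring ∫_0^4 u dx = 0).


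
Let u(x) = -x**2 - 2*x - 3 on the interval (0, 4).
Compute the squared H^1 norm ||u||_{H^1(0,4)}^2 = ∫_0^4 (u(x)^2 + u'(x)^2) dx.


||u||_{H^1}^2 = 14572/15

The H^1 norm (squared) on an interval (0, L) is
  ||u||_{H^1}^2 = ∫_0^L u(x)^2 dx + ∫_0^L u'(x)^2 dx.
Compute u'(x) = -2*x - 2.
Then u(x)^2 = x**4 + 4*x**3 + 10*x**2 + 12*x + 9 and u'(x)^2 = 4*x**2 + 8*x + 4.
Integrate each monomial from 0 to 4 using ∫_0^4 c·x^n dx = c·4^(n+1)/(n+1):
  ∫_0^4 u(x)^2 dx = ∫_0^4 (x^4 + 4*x^3 + 10*x^2 + 12*x + 9) dx. Term by term:
    ∫_0^4 x^4 dx = 1024/5;  ∫_0^4 4*x^3 dx = 256;  ∫_0^4 10*x^2 dx = 640/3;
    ∫_0^4 12*x dx = 96;  ∫_0^4 9 dx = 36.
  Sum: 1024/5 + 256 + 640/3 + 96 + 36 = 12092/15.
  ∫_0^4 u'(x)^2 dx = ∫_0^4 (4*x^2 + 8*x + 4) dx. Term by term:
    ∫_0^4 4*x^2 dx = 256/3;  ∫_0^4 8*x dx = 64;  ∫_0^4 4 dx = 16.
  Sum: 256/3 + 64 + 16 = 496/3.
Adding: ||u||_{H^1}^2 = 12092/15 + 496/3 = 14572/15.


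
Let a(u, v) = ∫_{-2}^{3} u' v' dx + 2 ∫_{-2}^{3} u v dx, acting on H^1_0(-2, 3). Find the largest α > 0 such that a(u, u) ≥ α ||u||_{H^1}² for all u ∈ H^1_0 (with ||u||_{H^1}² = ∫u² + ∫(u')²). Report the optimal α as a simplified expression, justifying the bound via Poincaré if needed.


α = 1

Coercivity of a(·,·) on H^1_0(-2, 3) means a(u, u) ≥ α ||u||_{H^1}² for every u ∈ H^1_0.
The interval has length L = 5, and Poincaré/coercivity depend only on L. Here a(u, u) = ∫(u')² + (2)·∫u².
Here c = 2 ≥ 1, so a(u,u) = ∫(u')² + c∫u² ≥ ∫(u')² + ∫u² = ||u||_{H^1}², i.e. α = 1 works. No larger α is possible: a(u,u) ≥ α||u||_{H^1}² means (1−α)∫(u')² ≥ (α−c)∫u², and for the modes u_n = sin(nπ(x−x₀)/L) (x₀ the left endpoint) one has ∫u_n²/∫(u_n')² = (L/(nπ))² → 0, so a(u_n,u_n)/||u_n||_{H^1}² → 1. Hence the optimal constant is α = 1.
Therefore α = 1.


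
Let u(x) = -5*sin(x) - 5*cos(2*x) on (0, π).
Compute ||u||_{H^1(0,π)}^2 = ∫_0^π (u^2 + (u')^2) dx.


||u||_{H^1(0,π)}^2 = -500/3 + 175*π/2

u'(x) = 10*sin(2*x) - 5*cos(x).
Expand u² and (u')² and integrate term by term on (0, π), using: for integers n ≥ 1, ∫_0^π sin²(nx) dx = ∫_0^π cos²(nx) dx = π/2; for n ≠ n', ∫_0^π sin(nx)sin(n'x) dx = ∫_0^π cos(nx)cos(n'x) dx = 0; and by product-to-sum, ∫_0^π sin(nx)cos(n'x) dx = ½∫_0^π [sin((n+n')x) + sin((n−n')x)] dx, which is 0 when n+n' is even and 2n/(n²−n'²) when n+n' is odd (it need not vanish on (0, π)).
  u² squared terms: (-5)²·∫cos(2x)² dx = 25·π/2 = 25*π/2;  (-5)²·∫sin(x)² dx = 25·π/2 = 25*π/2.
  u² cross terms: 2·(-5)·(-5)·∫cos(2x)·sin(x) dx = 50·(-2/3) = -100/3.
  So ∫_0^π u² dx = 25*π/2 + 25*π/2 − 100/3 = -100/3 + 25*π.
  (u')² squared terms: (-5)²·∫cos(x)² dx = 25·π/2 = 25*π/2;  (10)²·∫sin(2x)² dx = 100·π/2 = 50*π.
  (u')² cross terms: 2·(-5)·(10)·∫cos(x)·sin(2x) dx = -100·(4/3) = -400/3.
  So ∫_0^π (u')² dx = 25*π/2 + 50*π − 400/3 = -400/3 + 125*π/2.
||u||_{H^1}^2 = (-100/3 + 25*π) + (-400/3 + 125*π/2) = -500/3 + 175*π/2.


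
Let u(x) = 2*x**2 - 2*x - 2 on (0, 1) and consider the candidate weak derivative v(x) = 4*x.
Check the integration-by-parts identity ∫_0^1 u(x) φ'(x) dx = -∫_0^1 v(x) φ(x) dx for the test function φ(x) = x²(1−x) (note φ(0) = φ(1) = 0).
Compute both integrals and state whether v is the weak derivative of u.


LHS = -1/30, RHS = -1/5. No, v is not the weak derivative of u.

u(x) = 2*x**2 - 2*x - 2, classical derivative u'(x) = 4*x - 2.
φ(x) = x²(1−x), so φ'(x) = x*(2 - 3*x).
Note φ(0) = φ(1) = 0, so the boundary term u·φ vanishes.
LHS = ∫_0^1 u(x) φ'(x) dx = ∫_0^1 (-6*x^4 + 10*x^3 + 2*x^2 - 4*x) dx. Term by term:
  ∫_0^1 -6*x^4 dx = -6/5;  ∫_0^1 10*x^3 dx = 5/2;  ∫_0^1 2*x^2 dx = 2/3;
  ∫_0^1 -4*x dx = -2.
Sum: -6/5 + 5/2 + 2/3 − 2 = -1/30.
So LHS = -1/30.
∫_0^1 v(x) φ(x) dx = ∫_0^1 (-4*x^4 + 4*x^3) dx. Term by term:
  ∫_0^1 -4*x^4 dx = -4/5;  ∫_0^1 4*x^3 dx = 1.
Sum: -4/5 + 1 = 1/5.
So RHS = -∫_0^1 v(x) φ(x) dx = -1/5.
LHS − RHS = 1/6 ≠ 0, so the identity fails.
(For a valid weak derivative the identity must hold for EVERY test function, in particular this one. The failure shows v is NOT the weak derivative of u.)
Correct weak derivative would be u'(x) = 4*x - 2.


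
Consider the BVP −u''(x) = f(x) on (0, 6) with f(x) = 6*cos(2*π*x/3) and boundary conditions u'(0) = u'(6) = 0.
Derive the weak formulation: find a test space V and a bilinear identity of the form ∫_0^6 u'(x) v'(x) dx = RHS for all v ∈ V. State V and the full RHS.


V = H^1(0, 6) (no boundary constraint on v; u is determined up to an additive constant); weak form: ∫_0^6 u'v' dx = ∫_0^6 (6*cos(2*π*x/3)) v dx for all v ∈ V.

Multiply both sides by a test function v and integrate from 0 to 6:
  ∫_0^6 −u''(x) v(x) dx = ∫_0^6 f(x) v(x) dx.
Integrate the LHS by parts once:
  ∫_0^6 −u'' v dx = −[u'(x) v(x)]_0^6 + ∫_0^6 u'(x) v'(x) dx.
Thus ∫_0^6 u'(x) v'(x) dx = ∫_0^6 f(x) v(x) dx + [u'(x) v(x)]_0^6.
Choose V so that boundary terms are either known or forced to vanish.
u has homogeneous Neumann: u'(0) = u'(6) = 0. So [u' v]_0^6 = 0·v(6) − 0·v(0) = 0 for any v; take V = H^1(0, 6).
Weak formulation: find u (satisfying any essential BC) such that ∫_0^6 u'(x) v'(x) dx = ∫_0^6 f v dx for all v ∈ V (homogeneous Neumann, so boundary terms vanish).
Substituting f(x) = 6*cos(2*π*x/3), the right-hand side is ∫_0^6 (6*cos(2*π*x/3)) v dx.
Compatibility check (pure Neumann): taking v ≡ 1 ∈ V gives 0 = ∫_0^6 f dx + (0) − (0), i.e. ∫_0^6 f dx must equal u'(0) − u'(6) = 0. Indeed ∫_0^6 (6*cos(2*π*x/3)) dx = 0, so the data are compatible. The solution is then unique only up to an additive constant (fix it e.g. by requiring ∫_0^6 u dx = 0).


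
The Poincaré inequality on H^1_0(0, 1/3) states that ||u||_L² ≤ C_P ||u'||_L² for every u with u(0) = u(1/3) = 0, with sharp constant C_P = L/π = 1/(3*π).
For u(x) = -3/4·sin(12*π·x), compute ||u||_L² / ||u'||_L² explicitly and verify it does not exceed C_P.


||u||_L² / ||u'||_L² = 1/(12*π) < C_P = 1/(3*π).

u(x) = -3/4·sin(12*π·x), so u'(x) = -9*π*cos(12*π*x).
Writing u(x) = A·sin(kπx/L) with A = -3/4 and k = 4, use ∫_0^L sin²(kπx/L) dx = L/2 and ∫_0^L cos²(kπx/L) dx = L/2.
u² = 9/16·sin²(12*π·x) and (u')² = 81*π^2·cos²(12*π·x), and each of sin², cos² integrates to L/2 = 1/6 over (0, 1/3).
∫_0^1/3 u² dx = 3/32, so ||u||_L² = sqrt(6)/8.
∫_0^1/3 (u')² dx = 27*π^2/2, so ||u'||_L² = 3*sqrt(6)*π/2.
Ratio ||u||_L² / ||u'||_L² = 1/(12*π).
Sharp Poincaré constant on H^1_0(0, 1/3) is C_P = L/π = 1/(3*π), achieved by sin(3*π·x).
This is the k = 4 harmonic; the ratio L/(kπ) is strictly less than C_P = L/π, consistent with the sharp inequality ||u||_L² ≤ C_P ||u'||_L².


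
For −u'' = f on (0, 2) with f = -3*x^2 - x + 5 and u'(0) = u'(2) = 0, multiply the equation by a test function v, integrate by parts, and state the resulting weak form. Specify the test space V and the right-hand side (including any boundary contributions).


V = H^1(0, 2) (no boundary constraint on v; u is determined up to an additive constant); weak form: ∫_0^2 u'v' dx = ∫_0^2 (-3*x^2 - x + 5) v dx for all v ∈ V.

Multiply both sides by a test function v and integrate from 0 to 2:
  ∫_0^2 −u''(x) v(x) dx = ∫_0^2 f(x) v(x) dx.
Integrate the LHS by parts once:
  ∫_0^2 −u'' v dx = −[u'(x) v(x)]_0^2 + ∫_0^2 u'(x) v'(x) dx.
Thus ∫_0^2 u'(x) v'(x) dx = ∫_0^2 f(x) v(x) dx + [u'(x) v(x)]_0^2.
Choose V so that boundary terms are either known or forced to vanish.
u has homogeneous Neumann: u'(0) = u'(2) = 0. So [u' v]_0^2 = 0·v(2) − 0·v(0) = 0 for any v; take V = H^1(0, 2).
Weak formulation: find u (satisfying any essential BC) such that ∫_0^2 u'(x) v'(x) dx = ∫_0^2 f v dx for all v ∈ V (homogeneous Neumann, so boundary terms vanish).
Substituting f(x) = -3*x^2 - x + 5, the right-hand side is ∫_0^2 (-3*x^2 - x + 5) v dx.
Compatibility check (pure Neumann): taking v ≡ 1 ∈ V gives 0 = ∫_0^2 f dx + (0) − (0), i.e. ∫_0^2 f dx must equal u'(0) − u'(2) = 0. Indeed ∫_0^2 (-3*x^2 - x + 5) dx = 0, so the data are compatible. The solution is then unique only up to an additive constant (fix it e.g. by requiring ∫_0^2 u dx = 0).


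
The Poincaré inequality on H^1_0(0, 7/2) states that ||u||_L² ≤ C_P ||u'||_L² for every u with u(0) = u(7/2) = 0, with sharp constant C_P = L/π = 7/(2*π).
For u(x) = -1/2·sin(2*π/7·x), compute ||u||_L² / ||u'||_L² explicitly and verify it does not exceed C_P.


||u||_L² / ||u'||_L² = 7/(2*π) = C_P.

u(x) = -1/2·sin(2*π/7·x), so u'(x) = -π*cos(2*π*x/7)/7.
Writing u(x) = A·sin(kπx/L) with A = -1/2 and k = 1, use ∫_0^L sin²(kπx/L) dx = L/2 and ∫_0^L cos²(kπx/L) dx = L/2.
u² = 1/4·sin²(2*π/7·x) and (u')² = π^2/49·cos²(2*π/7·x), and each of sin², cos² integrates to L/2 = 7/4 over (0, 7/2).
∫_0^7/2 u² dx = 7/16, so ||u||_L² = sqrt(7)/4.
∫_0^7/2 (u')² dx = π^2/28, so ||u'||_L² = sqrt(7)*π/14.
Ratio ||u||_L² / ||u'||_L² = 7/(2*π).
Sharp Poincaré constant on H^1_0(0, 7/2) is C_P = L/π = 7/(2*π), achieved by sin(2*π/7·x).
This is the k = 1 eigenfunction (up to amplitude), so the ratio equals the sharp Poincaré constant exactly.


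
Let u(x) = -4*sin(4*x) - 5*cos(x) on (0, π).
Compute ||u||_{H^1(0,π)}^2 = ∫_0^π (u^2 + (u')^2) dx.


||u||_{H^1(0,π)}^2 = 128/3 + 161*π

u'(x) = 5*sin(x) - 16*cos(4*x).
Expand u² and (u')² and integrate term by term on (0, π), using: for integers n ≥ 1, ∫_0^π sin²(nx) dx = ∫_0^π cos²(nx) dx = π/2; for n ≠ n', ∫_0^π sin(nx)sin(n'x) dx = ∫_0^π cos(nx)cos(n'x) dx = 0; and by product-to-sum, ∫_0^π sin(nx)cos(n'x) dx = ½∫_0^π [sin((n+n')x) + sin((n−n')x)] dx, which is 0 when n+n' is even and 2n/(n²−n'²) when n+n' is odd (it need not vanish on (0, π)).
  u² squared terms: (-5)²·∫cos(x)² dx = 25·π/2 = 25*π/2;  (-4)²·∫sin(4x)² dx = 16·π/2 = 8*π.
  u² cross terms: 2·(-5)·(-4)·∫cos(x)·sin(4x) dx = 40·(8/15) = 64/3.
  So ∫_0^π u² dx = 25*π/2 + 8*π + 64/3 = 64/3 + 41*π/2.
  (u')² squared terms: (-16)²·∫cos(4x)² dx = 256·π/2 = 128*π;  (5)²·∫sin(x)² dx = 25·π/2 = 25*π/2.
  (u')² cross terms: 2·(-16)·(5)·∫cos(4x)·sin(x) dx = -160·(-2/15) = 64/3.
  So ∫_0^π (u')² dx = 128*π + 25*π/2 + 64/3 = 64/3 + 281*π/2.
||u||_{H^1}^2 = (64/3 + 41*π/2) + (64/3 + 281*π/2) = 128/3 + 161*π.


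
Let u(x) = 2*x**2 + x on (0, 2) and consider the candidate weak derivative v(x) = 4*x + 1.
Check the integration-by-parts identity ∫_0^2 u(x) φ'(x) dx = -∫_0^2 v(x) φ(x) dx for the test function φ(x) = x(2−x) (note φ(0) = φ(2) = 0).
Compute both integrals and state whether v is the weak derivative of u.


LHS = -20/3, RHS = -20/3. Yes, v = u' weakly.

u(x) = 2*x**2 + x, classical derivative u'(x) = 4*x + 1.
φ(x) = x(2−x), so φ'(x) = 2 - 2*x.
Note φ(0) = φ(2) = 0, so the boundary term u·φ vanishes.
LHS = ∫_0^2 u(x) φ'(x) dx = ∫_0^2 (-4*x^3 + 2*x^2 + 2*x) dx. Term by term:
  ∫_0^2 -4*x^3 dx = -16;  ∫_0^2 2*x^2 dx = 16/3;  ∫_0^2 2*x dx = 4.
Sum: -16 + 16/3 + 4 = -20/3.
So LHS = -20/3.
∫_0^2 v(x) φ(x) dx = ∫_0^2 (-4*x^3 + 7*x^2 + 2*x) dx. Term by term:
  ∫_0^2 -4*x^3 dx = -16;  ∫_0^2 7*x^2 dx = 56/3;  ∫_0^2 2*x dx = 4.
Sum: -16 + 56/3 + 4 = 20/3.
So RHS = -∫_0^2 v(x) φ(x) dx = -20/3.
LHS = RHS, so the identity holds for this test φ.
Moreover u is smooth here and v(x) = u'(x) = 4*x + 1 pointwise, so the identity holds for every test function. Hence v is the weak derivative of u.


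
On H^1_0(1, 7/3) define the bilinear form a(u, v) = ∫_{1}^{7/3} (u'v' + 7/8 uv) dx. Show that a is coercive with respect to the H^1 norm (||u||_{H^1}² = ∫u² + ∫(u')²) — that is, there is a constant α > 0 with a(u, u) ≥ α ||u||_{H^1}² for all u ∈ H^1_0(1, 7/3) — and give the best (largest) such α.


α = (14 + 9*π^2)/(16 + 9*π^2)

Coercivity of a(·,·) on H^1_0(1, 7/3) means a(u, u) ≥ α ||u||_{H^1}² for every u ∈ H^1_0.
The interval has length L = 4/3, and Poincaré/coercivity depend only on L. Here a(u, u) = ∫(u')² + (7/8)·∫u².
Here 0 < c = 7/8 < 1. The condition a(u,u) ≥ α||u||_{H^1}² reads (1−α)∫(u')² ≥ (α−c)∫u². Any admissible α is ≤ 1 (rapidly oscillating u have ∫u²/∫(u')² → 0), and α = 1 would force 0 ≥ (1−c)∫u², impossible since c < 1; so 1−α > 0. By the sharp Poincaré inequality on H^1_0 of an interval of length L, ∫(u')² ≥ (π/L)²∫u² with equality for the first sine mode sin(π(x−x₀)/L) (x₀ the left endpoint), so the inequality holds for all u iff (1−α)(π/L)² ≥ α − c, i.e. α ≤ ((π/L)² + c)/((π/L)² + 1) = (1 + c(L/π)²)/(1 + (L/π)²). With (π/L)² = 9*π^2/16 and c = 7/8, the largest admissible constant is α = ((π/L)² + c)/((π/L)² + 1).
Simplifying, α = (14 + 9*π^2)/(16 + 9*π^2).


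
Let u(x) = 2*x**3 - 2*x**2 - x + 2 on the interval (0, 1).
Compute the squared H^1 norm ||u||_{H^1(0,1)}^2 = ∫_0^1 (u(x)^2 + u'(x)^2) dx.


||u||_{H^1}^2 = 361/105

The H^1 norm (squared) on an interval (0, L) is
  ||u||_{H^1}^2 = ∫_0^L u(x)^2 dx + ∫_0^L u'(x)^2 dx.
Compute u'(x) = 6*x**2 - 4*x - 1.
Then u(x)^2 = 4*x**6 - 8*x**5 + 12*x**3 - 7*x**2 - 4*x + 4 and u'(x)^2 = 36*x**4 - 48*x**3 + 4*x**2 + 8*x + 1.
Integrate each monomial from 0 to 1 using ∫_0^1 c·x^n dx = c·1^(n+1)/(n+1):
  ∫_0^1 u(x)^2 dx = ∫_0^1 (4*x^6 - 8*x^5 + 12*x^3 - 7*x^2 - 4*x + 4) dx. Term by term:
    ∫_0^1 4*x^6 dx = 4/7;  ∫_0^1 -8*x^5 dx = -4/3;  ∫_0^1 12*x^3 dx = 3;
    ∫_0^1 -7*x^2 dx = -7/3;  ∫_0^1 -4*x dx = -2;  ∫_0^1 4 dx = 4.
  Sum: 4/7 − 4/3 + 3 − 7/3 − 2 + 4 = 40/21.
  ∫_0^1 u'(x)^2 dx = ∫_0^1 (36*x^4 - 48*x^3 + 4*x^2 + 8*x + 1) dx. Term by term:
    ∫_0^1 36*x^4 dx = 36/5;  ∫_0^1 -48*x^3 dx = -12;  ∫_0^1 4*x^2 dx = 4/3;
    ∫_0^1 8*x dx = 4;  ∫_0^1 1 dx = 1.
  Sum: 36/5 − 12 + 4/3 + 4 + 1 = 23/15.
Adding: ||u||_{H^1}^2 = 40/21 + 23/15 = 361/105.


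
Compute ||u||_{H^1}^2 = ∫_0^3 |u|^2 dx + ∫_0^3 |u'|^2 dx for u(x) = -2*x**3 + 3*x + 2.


||u||_{H^1}^2 = 73644/35

The H^1 norm (squared) on an interval (0, L) is
  ||u||_{H^1}^2 = ∫_0^L u(x)^2 dx + ∫_0^L u'(x)^2 dx.
Compute u'(x) = 3 - 6*x**2.
Then u(x)^2 = 4*x**6 - 12*x**4 - 8*x**3 + 9*x**2 + 12*x + 4 and u'(x)^2 = 36*x**4 - 36*x**2 + 9.
Integrate each monomial from 0 to 3 using ∫_0^3 c·x^n dx = c·3^(n+1)/(n+1):
  ∫_0^3 u(x)^2 dx = ∫_0^3 (4*x^6 - 12*x^4 - 8*x^3 + 9*x^2 + 12*x + 4) dx. Term by term:
    ∫_0^3 4*x^6 dx = 8748/7;  ∫_0^3 -12*x^4 dx = -2916/5;  ∫_0^3 -8*x^3 dx = -162;
    ∫_0^3 9*x^2 dx = 81;  ∫_0^3 12*x dx = 54;  ∫_0^3 4 dx = 12.
  Sum: 8748/7 − 2916/5 − 162 + 81 + 54 + 12 = 22803/35.
  ∫_0^3 u'(x)^2 dx = ∫_0^3 (36*x^4 - 36*x^2 + 9) dx. Term by term:
    ∫_0^3 36*x^4 dx = 8748/5;  ∫_0^3 -36*x^2 dx = -324;  ∫_0^3 9 dx = 27.
  Sum: 8748/5 − 324 + 27 = 7263/5.
Adding: ||u||_{H^1}^2 = 22803/35 + 7263/5 = 73644/35.


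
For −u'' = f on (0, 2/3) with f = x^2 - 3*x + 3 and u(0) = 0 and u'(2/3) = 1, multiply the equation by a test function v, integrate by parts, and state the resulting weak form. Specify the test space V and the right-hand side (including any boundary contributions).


V = {v ∈ H^1(0, 2/3) : v(0) = 0} (test functions vanish at x = 0 where u is specified); weak form: ∫_0^2/3 u'v' dx = ∫_0^2/3 (x^2 - 3*x + 3) v dx + v(2/3) for all v ∈ V.

Multiply both sides by a test function v and integrate from 0 to 2/3:
  ∫_0^2/3 −u''(x) v(x) dx = ∫_0^2/3 f(x) v(x) dx.
Integrate the LHS by parts once:
  ∫_0^2/3 −u'' v dx = −[u'(x) v(x)]_0^2/3 + ∫_0^2/3 u'(x) v'(x) dx.
Thus ∫_0^2/3 u'(x) v'(x) dx = ∫_0^2/3 f(x) v(x) dx + [u'(x) v(x)]_0^2/3.
Choose V so that boundary terms are either known or forced to vanish.
Mixed BC: u(0) = 0 (Dirichlet) and u'(2/3) = 1 (Neumann). Define V = {v ∈ H^1(0, 2/3) : v(0) = 0}. Then [u' v]_0^2/3 = u'(2/3)·v(2/3) − u'(0)·0 = v(2/3).
Weak formulation: find u (satisfying any essential BC) such that ∫_0^2/3 u'(x) v'(x) dx = ∫_0^2/3 f v dx + v(2/3) for all v ∈ V (Dirichlet at 0 absorbed into V; Neumann datum at x = 2/3 contributes the boundary term).
Substituting f(x) = x^2 - 3*x + 3, the right-hand side is ∫_0^2/3 (x^2 - 3*x + 3) v dx + v(2/3).


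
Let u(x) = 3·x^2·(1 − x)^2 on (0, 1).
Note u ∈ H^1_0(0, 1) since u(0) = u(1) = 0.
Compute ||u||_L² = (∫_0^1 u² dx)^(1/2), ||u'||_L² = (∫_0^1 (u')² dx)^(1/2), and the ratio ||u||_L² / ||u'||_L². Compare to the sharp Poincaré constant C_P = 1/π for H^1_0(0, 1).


||u||_L² / ||u'||_L² = sqrt(3)/6 < C_P = 1/π.

u(x) = 3·x^2·(1 − x)^2, so u'(x) = 6*x*(x - 1)*(2*x - 1).
u(x) = 3·x^2·(1 − x)^2 vanishes at x = 0 and x = 1, so u ∈ H^1_0(0, 1). Differentiate via the product rule and integrate the resulting polynomials term by term.
  ∫_0^1 u² dx = ∫_0^1 (9*x^8 - 36*x^7 + 54*x^6 - 36*x^5 + 9*x^4) dx. Term by term:
    ∫_0^1 9*x^8 dx = 1;  ∫_0^1 -36*x^7 dx = -9/2;  ∫_0^1 54*x^6 dx = 54/7;
    ∫_0^1 -36*x^5 dx = -6;  ∫_0^1 9*x^4 dx = 9/5.
  Sum: 1 − 9/2 + 54/7 − 6 + 9/5 = 1/70.
  ∫_0^1 (u')² dx = ∫_0^1 (144*x^6 - 432*x^5 + 468*x^4 - 216*x^3 + 36*x^2) dx. Term by term:
    ∫_0^1 144*x^6 dx = 144/7;  ∫_0^1 -432*x^5 dx = -72;  ∫_0^1 468*x^4 dx = 468/5;
    ∫_0^1 -216*x^3 dx = -54;  ∫_0^1 36*x^2 dx = 12.
  Sum: 144/7 − 72 + 468/5 − 54 + 12 = 6/35.
∫_0^1 u² dx = 1/70, so ||u||_L² = sqrt(70)/70.
∫_0^1 (u')² dx = 6/35, so ||u'||_L² = sqrt(210)/35.
Ratio ||u||_L² / ||u'||_L² = sqrt(3)/6.
Sharp Poincaré constant on H^1_0(0, 1) is C_P = L/π = 1/π, achieved by sin(π·x).
A polynomial bump cannot attain the sharp Poincaré constant (only the first sine eigenfunction does), so the ratio is strictly less than C_P, consistent with ||u||_L² ≤ C_P ||u'||_L².


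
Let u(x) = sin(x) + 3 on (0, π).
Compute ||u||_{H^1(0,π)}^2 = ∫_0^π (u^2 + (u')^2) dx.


||u||_{H^1(0,π)}^2 = 12 + 10*π

u'(x) = cos(x).
Expand u² and (u')² and integrate term by term on (0, π), using: for integers n ≥ 1, ∫_0^π sin²(nx) dx = ∫_0^π cos²(nx) dx = π/2; for n ≠ n', ∫_0^π sin(nx)sin(n'x) dx = ∫_0^π cos(nx)cos(n'x) dx = 0; and by product-to-sum, ∫_0^π sin(nx)cos(n'x) dx = ½∫_0^π [sin((n+n')x) + sin((n−n')x)] dx, which is 0 when n+n' is even and 2n/(n²−n'²) when n+n' is odd (it need not vanish on (0, π)). For the constant mode: ∫_0^π 1 dx = π, ∫_0^π cos(nx) dx = 0, ∫_0^π sin(nx) dx = (1−(−1)^n)/n.
  u² squared terms: (3)²·∫1 dx = 9·π = 9*π;  (1)²·∫sin(x)² dx = 1·π/2 = π/2.
  u² cross terms: 2·(3)·(1)·∫1·sin(x) dx = 6·(2) = 12.
  So ∫_0^π u² dx = 9*π + π/2 + 12 = 12 + 19*π/2.
  (u')² squared terms: (1)²·∫cos(x)² dx = 1·π/2 = π/2.
  So ∫_0^π (u')² dx = π/2.
||u||_{H^1}^2 = (12 + 19*π/2) + (π/2) = 12 + 10*π.


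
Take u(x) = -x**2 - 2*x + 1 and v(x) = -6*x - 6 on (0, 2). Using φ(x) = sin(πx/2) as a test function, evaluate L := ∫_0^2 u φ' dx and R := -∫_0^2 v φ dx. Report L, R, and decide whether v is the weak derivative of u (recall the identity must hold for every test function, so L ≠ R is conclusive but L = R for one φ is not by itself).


LHS = 16/π, RHS = 48/π. No, v is not the weak derivative of u.

u(x) = -x**2 - 2*x + 1, classical derivative u'(x) = -2*x - 2.
φ(x) = sin(πx/2), so φ'(x) = π*cos(π*x/2)/2.
Note φ(0) = φ(2) = 0, so the boundary term u·φ vanishes.
LHS = ∫_0^2 u(x) φ'(x) dx = ∫_0^2 (-π*x^2*cos(π*x/2)/2 - π*x*cos(π*x/2) + π*cos(π*x/2)/2) dx. Term by term:
  ∫_0^2 π*cos(π*x/2)/2 dx = 0;  ∫_0^2 -π*x*cos(π*x/2) dx = 8/π;  ∫_0^2 -π*x^2*cos(π*x/2)/2 dx = 8/π.
Sum: 0 + 8/π + 8/π = 16/π.
So LHS = 16/π.
∫_0^2 v(x) φ(x) dx = ∫_0^2 (-6*x*sin(π*x/2) - 6*sin(π*x/2)) dx. Term by term:
  ∫_0^2 -6*sin(π*x/2) dx = -24/π;  ∫_0^2 -6*x*sin(π*x/2) dx = -24/π.
Sum: -24/π − 24/π = -48/π.
So RHS = -∫_0^2 v(x) φ(x) dx = 48/π.
LHS − RHS = -32/π ≠ 0, so the identity fails.
(For a valid weak derivative the identity must hold for EVERY test function, in particular this one. The failure shows v is NOT the weak derivative of u.)
Correct weak derivative would be u'(x) = -2*x - 2.


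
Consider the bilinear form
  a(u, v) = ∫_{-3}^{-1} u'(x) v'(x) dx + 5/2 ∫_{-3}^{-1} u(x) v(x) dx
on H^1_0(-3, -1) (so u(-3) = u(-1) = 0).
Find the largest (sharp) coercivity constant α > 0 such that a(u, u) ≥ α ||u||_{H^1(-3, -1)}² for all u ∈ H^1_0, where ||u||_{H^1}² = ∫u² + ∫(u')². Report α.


α = 1

Coercivity of a(·,·) on H^1_0(-3, -1) means a(u, u) ≥ α ||u||_{H^1}² for every u ∈ H^1_0.
The interval has length L = 2, and Poincaré/coercivity depend only on L. Here a(u, u) = ∫(u')² + (5/2)·∫u².
Here c = 5/2 ≥ 1, so a(u,u) = ∫(u')² + c∫u² ≥ ∫(u')² + ∫u² = ||u||_{H^1}², i.e. α = 1 works. No larger α is possible: a(u,u) ≥ α||u||_{H^1}² means (1−α)∫(u')² ≥ (α−c)∫u², and for the modes u_n = sin(nπ(x−x₀)/L) (x₀ the left endpoint) one has ∫u_n²/∫(u_n')² = (L/(nπ))² → 0, so a(u_n,u_n)/||u_n||_{H^1}² → 1. Hence the optimal constant is α = 1.
Therefore α = 1.


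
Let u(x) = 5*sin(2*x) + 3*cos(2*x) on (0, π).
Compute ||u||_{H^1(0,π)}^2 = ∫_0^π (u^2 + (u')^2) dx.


||u||_{H^1(0,π)}^2 = 85*π

u'(x) = -6*sin(2*x) + 10*cos(2*x).
Expand u² and (u')² and integrate term by term on (0, π), using: for integers n ≥ 1, ∫_0^π sin²(nx) dx = ∫_0^π cos²(nx) dx = π/2; for n ≠ n', ∫_0^π sin(nx)sin(n'x) dx = ∫_0^π cos(nx)cos(n'x) dx = 0; and by product-to-sum, ∫_0^π sin(nx)cos(n'x) dx = ½∫_0^π [sin((n+n')x) + sin((n−n')x)] dx, which is 0 when n+n' is even and 2n/(n²−n'²) when n+n' is odd (it need not vanish on (0, π)).
  u² squared terms: (3)²·∫cos(2x)² dx = 9·π/2 = 9*π/2;  (5)²·∫sin(2x)² dx = 25·π/2 = 25*π/2.
  u² cross terms: 2·(3)·(5)·∫cos(2x)·sin(2x) dx = 30·(0) = 0.
  So ∫_0^π u² dx = 9*π/2 + 25*π/2 + 0 = 17*π.
  (u')² squared terms: (-6)²·∫sin(2x)² dx = 36·π/2 = 18*π;  (10)²·∫cos(2x)² dx = 100·π/2 = 50*π.
  (u')² cross terms: 2·(-6)·(10)·∫sin(2x)·cos(2x) dx = -120·(0) = 0.
  So ∫_0^π (u')² dx = 18*π + 50*π + 0 = 68*π.
||u||_{H^1}^2 = (17*π) + (68*π) = 85*π.


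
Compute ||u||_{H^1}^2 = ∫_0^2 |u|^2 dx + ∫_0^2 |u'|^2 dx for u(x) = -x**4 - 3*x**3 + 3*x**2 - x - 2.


||u||_{H^1}^2 = 396622/315

The H^1 norm (squared) on an interval (0, L) is
  ||u||_{H^1}^2 = ∫_0^L u(x)^2 dx + ∫_0^L u'(x)^2 dx.
Compute u'(x) = -4*x**3 - 9*x**2 + 6*x - 1.
Then u(x)^2 = x**8 + 6*x**7 + 3*x**6 - 16*x**5 + 19*x**4 + 6*x**3 - 11*x**2 + 4*x + 4 and u'(x)^2 = 16*x**6 + 72*x**5 + 33*x**4 - 100*x**3 + 54*x**2 - 12*x + 1.
Integrate each monomial from 0 to 2 using ∫_0^2 c·x^n dx = c·2^(n+1)/(n+1):
  ∫_0^2 u(x)^2 dx = ∫_0^2 (x^8 + 6*x^7 + 3*x^6 - 16*x^5 + 19*x^4 + 6*x^3 - 11*x^2 + 4*x + 4) dx. Term by term:
    ∫_0^2 x^8 dx = 512/9;  ∫_0^2 6*x^7 dx = 192;  ∫_0^2 3*x^6 dx = 384/7;
    ∫_0^2 -16*x^5 dx = -512/3;  ∫_0^2 19*x^4 dx = 608/5;  ∫_0^2 6*x^3 dx = 24;
    ∫_0^2 -11*x^2 dx = -88/3;  ∫_0^2 4*x dx = 8;  ∫_0^2 4 dx = 8.
  Sum: 512/9 + 192 + 384/7 − 512/3 + 608/5 + 24 − 88/3 + 8 + 8 = 83584/315.
  ∫_0^2 u'(x)^2 dx = ∫_0^2 (16*x^6 + 72*x^5 + 33*x^4 - 100*x^3 + 54*x^2 - 12*x + 1) dx. Term by term:
    ∫_0^2 16*x^6 dx = 2048/7;  ∫_0^2 72*x^5 dx = 768;  ∫_0^2 33*x^4 dx = 1056/5;
    ∫_0^2 -100*x^3 dx = -400;  ∫_0^2 54*x^2 dx = 144;  ∫_0^2 -12*x dx = -24;
    ∫_0^2 1 dx = 2.
  Sum: 2048/7 + 768 + 1056/5 − 400 + 144 − 24 + 2 = 34782/35.
Adding: ||u||_{H^1}^2 = 83584/315 + 34782/35 = 396622/315.
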